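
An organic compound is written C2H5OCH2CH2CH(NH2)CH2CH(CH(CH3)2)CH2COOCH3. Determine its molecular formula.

Atom tally by fragment:
  C2H5OCH2 → C:3 H:7 O:1
  CH2 → C:1 H:2
  CH(NH2) → C:1 H:3 N:1
  CH2 → C:1 H:2
  CH(CH(CH3)2) → C:4 H:8
  CH2COOCH3 → C:3 H:5 O:2
Element totals:
  C: 13
  H: 27
  N: 1
  O: 3

C13H27NO3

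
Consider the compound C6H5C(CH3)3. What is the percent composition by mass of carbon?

89.49%

Atom tally by fragment:
  benzene ring core → C:6 H:6
  (− 1 ring H displaced by substituents)
  + C(CH3)3 → C:4 H:9
Element totals:
  C: 10
  H: 14
Molecular formula: C10H14.
Molar mass = 134.222 g/mol.
Mass from C: 10 × 12.011 = 120.110 g/mol.
%C = 120.110 / 134.222 × 100 = 89.49%.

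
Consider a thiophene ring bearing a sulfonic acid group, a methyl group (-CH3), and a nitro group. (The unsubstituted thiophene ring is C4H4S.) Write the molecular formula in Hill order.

C5H5NO5S2

Atom tally by fragment:
  thiophene ring core → C:4 H:4 S:1
  (− 3 ring H displaced by substituents)
  + SO3H → S:1 O:3 H:1
  + CH3 → C:1 H:3
  + NO2 → N:1 O:2
Element totals:
  C: 5
  H: 5
  N: 1
  O: 5
  S: 2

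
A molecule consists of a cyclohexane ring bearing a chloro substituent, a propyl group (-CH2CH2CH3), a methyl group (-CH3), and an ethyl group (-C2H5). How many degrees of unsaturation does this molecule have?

Atom tally by fragment:
  cyclohexane ring core → C:6 H:12
  (− 4 ring H displaced by substituents)
  + Cl → Cl:1
  + CH2CH2CH3 → C:3 H:7
  + CH3 → C:1 H:3
  + C2H5 → C:2 H:5
Element totals:
  C: 12
  H: 23
  Cl: 1
Molecular formula: C12H23Cl.
DoU = (2C + 2 + N − H − X) / 2 = (2·12 + 2 + 0 − 23 − 1) / 2 = 1.

1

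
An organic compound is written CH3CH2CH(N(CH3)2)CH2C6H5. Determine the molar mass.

177.29 g/mol

Atom tally by fragment:
  CH3 → C:1 H:3
  CH2 → C:1 H:2
  CH(N(CH3)2) → C:3 H:7 N:1
  CH2C6H5 → C:7 H:7
Element totals:
  C: 12
  H: 19
  N: 1
Molecular formula: C12H19N.
  M = 12(12.011) + 19(1.008) + 14.007
    = 144.132 + 19.152 + 14.007 = 177.291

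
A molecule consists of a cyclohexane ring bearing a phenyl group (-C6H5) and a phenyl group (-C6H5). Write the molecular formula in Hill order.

Atom tally by fragment:
  cyclohexane ring core → C:6 H:12
  (− 2 ring H displaced by substituents)
  + C6H5 → C:6 H:5
  + C6H5 → C:6 H:5
Element totals:
  C: 18
  H: 20

C18H20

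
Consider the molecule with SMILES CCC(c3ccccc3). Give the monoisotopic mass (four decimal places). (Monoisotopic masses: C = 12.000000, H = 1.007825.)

120.0939

Atom tally by fragment:
  CH3 → C:1 H:3
  CH2 → C:1 H:2
  CH2C6H5 → C:7 H:7
Element totals:
  C: 9
  H: 12
Molecular formula: C9H12.
  M = 9(12.0) + 12(1.007825)
    = 108.000000 + 12.093900 = 120.093900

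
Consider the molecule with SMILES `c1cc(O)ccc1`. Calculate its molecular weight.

Atom tally by fragment:
  benzene ring core → C:6 H:6
  (− 1 ring H displaced by substituents)
  + OH → O:1 H:1
Element totals:
  C: 6
  H: 6
  O: 1
Molecular formula: C6H6O.
  M = 6(12.011) + 6(1.008) + 15.999
    = 72.066 + 6.048 + 15.999 = 94.113

94.11 g/mol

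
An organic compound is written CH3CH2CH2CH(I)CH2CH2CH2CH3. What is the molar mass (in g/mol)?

240.13 g/mol

Element totals:
  C: 8
  H: 17
  I: 1
Molecular formula: C8H17I.
  M = 8(12.011) + 17(1.008) + 126.904
    = 96.088 + 17.136 + 126.904 = 240.128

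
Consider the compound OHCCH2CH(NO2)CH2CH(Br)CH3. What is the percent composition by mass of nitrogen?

6.25%

Element totals:
  C: 6
  H: 10
  Br: 1
  N: 1
  O: 3
Molecular formula: C6H10BrNO3.
Molar mass = 224.054 g/mol.
Mass from N: 1 × 14.007 = 14.007 g/mol.
%N = 14.007 / 224.054 × 100 = 6.25%.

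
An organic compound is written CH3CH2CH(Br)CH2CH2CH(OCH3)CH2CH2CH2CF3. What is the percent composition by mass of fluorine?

18.68%

Element totals:
  C: 11
  H: 20
  Br: 1
  F: 3
  O: 1
Molecular formula: C11H20BrF3O.
Molar mass = 305.178 g/mol.
Mass from F: 3 × 18.998 = 56.994 g/mol.
%F = 56.994 / 305.178 × 100 = 18.68%.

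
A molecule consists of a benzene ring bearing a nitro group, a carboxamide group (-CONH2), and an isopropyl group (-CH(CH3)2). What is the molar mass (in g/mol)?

Atom tally by fragment:
  benzene ring core → C:6 H:6
  (− 3 ring H displaced by substituents)
  + NO2 → N:1 O:2
  + CONH2 → C:1 H:2 O:1 N:1
  + CH(CH3)2 → C:3 H:7
Element totals:
  C: 10
  H: 12
  N: 2
  O: 3
Molecular formula: C10H12N2O3.
  M = 10(12.011) + 12(1.008) + 2(14.007) + 3(15.999)
    = 120.110 + 12.096 + 28.014 + 47.997 = 208.217

208.22 g/mol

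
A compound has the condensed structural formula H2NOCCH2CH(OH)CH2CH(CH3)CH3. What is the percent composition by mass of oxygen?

Atom tally by fragment:
  H2NOCCH2 → C:2 H:4 O:1 N:1
  CH(OH) → C:1 H:2 O:1
  CH2 → C:1 H:2
  CH(CH3) → C:2 H:4
  CH3 → C:1 H:3
Element totals:
  C: 7
  H: 15
  N: 1
  O: 2
Molecular formula: C7H15NO2.
Molar mass = 145.202 g/mol.
Mass from O: 2 × 15.999 = 31.998 g/mol.
%O = 31.998 / 145.202 × 100 = 22.04%.

22.04%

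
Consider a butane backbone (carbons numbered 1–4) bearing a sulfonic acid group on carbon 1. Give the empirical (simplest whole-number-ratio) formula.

C4H10O3S

Atom tally by fragment:
  HO3SCH2 → C:1 H:3 S:1 O:3
  CH2 → C:1 H:2
  CH2 → C:1 H:2
  CH3 → C:1 H:3
Element totals:
  C: 4
  H: 10
  O: 3
  S: 1
Molecular formula: C4H10O3S.
gcd of subscripts (4, 10, 3, 1) = 1, so the empirical formula equals the molecular formula.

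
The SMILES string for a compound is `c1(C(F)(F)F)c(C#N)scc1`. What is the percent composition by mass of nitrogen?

7.91%

Atom tally by fragment:
  thiophene ring core → C:4 H:4 S:1
  (− 2 ring H displaced by substituents)
  + CF3 → C:1 F:3
  + CN → C:1 N:1
Element totals:
  C: 6
  H: 2
  F: 3
  N: 1
  S: 1
Molecular formula: C6H2F3NS.
Molar mass = 177.143 g/mol.
Mass from N: 1 × 14.007 = 14.007 g/mol.
%N = 14.007 / 177.143 × 100 = 7.91%.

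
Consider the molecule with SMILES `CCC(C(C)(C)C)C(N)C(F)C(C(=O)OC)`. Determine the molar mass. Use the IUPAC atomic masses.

Atom tally by fragment:
  CH3 → C:1 H:3
  CH2 → C:1 H:2
  CH(C(CH3)3) → C:5 H:10
  CH(NH2) → C:1 H:3 N:1
  CH(F) → C:1 H:1 F:1
  CH2COOCH3 → C:3 H:5 O:2
Element totals:
  C: 12
  H: 24
  F: 1
  N: 1
  O: 2
Molecular formula: C12H24FNO2.
  M = 12(12.011) + 24(1.008) + 18.998 + 14.007 + 2(15.999)
    = 144.132 + 24.192 + 18.998 + 14.007 + 31.998 = 233.327

233.33 g/mol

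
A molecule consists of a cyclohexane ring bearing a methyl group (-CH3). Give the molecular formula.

C7H14

Atom tally by fragment:
  cyclohexane ring core → C:6 H:12
  (− 1 ring H displaced by substituents)
  + CH3 → C:1 H:3
Element totals:
  C: 7
  H: 14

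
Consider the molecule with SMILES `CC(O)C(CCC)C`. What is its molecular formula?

Atom tally by fragment:
  CH3 → C:1 H:3
  CH(OH) → C:1 H:2 O:1
  CH(CH2CH2CH3) → C:4 H:8
  CH3 → C:1 H:3
Element totals:
  C: 7
  H: 16
  O: 1

C7H16O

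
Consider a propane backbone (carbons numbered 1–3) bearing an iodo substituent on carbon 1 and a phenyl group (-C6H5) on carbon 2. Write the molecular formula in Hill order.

C9H11I

Atom tally by fragment:
  ICH2 → C:1 H:2 I:1
  CH(C6H5) → C:7 H:6
  CH3 → C:1 H:3
Element totals:
  C: 9
  H: 11
  I: 1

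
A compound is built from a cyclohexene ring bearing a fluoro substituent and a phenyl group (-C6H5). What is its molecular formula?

C12H13F

Atom tally by fragment:
  cyclohexene ring core → C:6 H:10
  (− 2 ring H displaced by substituents)
  + F → F:1
  + C6H5 → C:6 H:5
Element totals:
  C: 12
  H: 13
  F: 1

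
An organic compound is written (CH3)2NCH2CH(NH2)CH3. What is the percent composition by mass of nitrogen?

27.42%

Element totals:
  C: 5
  H: 14
  N: 2
Molecular formula: C5H14N2.
Molar mass = 102.181 g/mol.
Mass from N: 2 × 14.007 = 28.014 g/mol.
%N = 28.014 / 102.181 × 100 = 27.42%.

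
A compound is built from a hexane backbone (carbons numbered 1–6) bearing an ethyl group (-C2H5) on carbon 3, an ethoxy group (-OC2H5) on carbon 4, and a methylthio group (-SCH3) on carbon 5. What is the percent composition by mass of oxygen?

7.83%

Atom tally by fragment:
  CH3 → C:1 H:3
  CH2 → C:1 H:2
  CH(C2H5) → C:3 H:6
  CH(OC2H5) → C:3 H:6 O:1
  CH(SCH3) → C:2 H:4 S:1
  CH3 → C:1 H:3
Element totals:
  C: 11
  H: 24
  O: 1
  S: 1
Molecular formula: C11H24OS.
Molar mass = 204.372 g/mol.
Mass from O: 1 × 15.999 = 15.999 g/mol.
%O = 15.999 / 204.372 × 100 = 7.83%.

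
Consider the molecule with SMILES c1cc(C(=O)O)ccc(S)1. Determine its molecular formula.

C7H6O2S

Atom tally by fragment:
  benzene ring core → C:6 H:6
  (− 2 ring H displaced by substituents)
  + COOH → C:1 H:1 O:2
  + SH → S:1 H:1
Element totals:
  C: 7
  H: 6
  O: 2
  S: 1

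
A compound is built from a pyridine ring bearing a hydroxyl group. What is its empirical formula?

C5H5NO

Atom tally by fragment:
  pyridine ring core → C:5 H:5 N:1
  (− 1 ring H displaced by substituents)
  + OH → O:1 H:1
Element totals:
  C: 5
  H: 5
  N: 1
  O: 1
Molecular formula: C5H5NO.
gcd of subscripts (5, 5, 1, 1) = 1, so the empirical formula equals the molecular formula.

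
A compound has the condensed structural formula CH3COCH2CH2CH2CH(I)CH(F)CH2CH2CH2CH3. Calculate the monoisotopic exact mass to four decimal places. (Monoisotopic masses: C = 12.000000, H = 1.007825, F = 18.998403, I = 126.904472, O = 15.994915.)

314.0543

Element totals:
  C: 11
  H: 20
  F: 1
  I: 1
  O: 1
Molecular formula: C11H20FIO.
  M = 11(12.0) + 20(1.007825) + 18.998403 + 126.904472 + 15.994915
    = 132.000000 + 20.156500 + 18.998403 + 126.904472 + 15.994915 = 314.054290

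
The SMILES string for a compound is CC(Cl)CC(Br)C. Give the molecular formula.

C5H10BrCl

Atom tally by fragment:
  CH3 → C:1 H:3
  CH(Cl) → C:1 H:1 Cl:1
  CH2 → C:1 H:2
  CH(Br) → C:1 H:1 Br:1
  CH3 → C:1 H:3
Element totals:
  C: 5
  H: 10
  Br: 1
  Cl: 1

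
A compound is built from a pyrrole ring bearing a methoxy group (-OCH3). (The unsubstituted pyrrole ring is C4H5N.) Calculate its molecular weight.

97.12 g/mol

Atom tally by fragment:
  pyrrole ring core → C:4 H:5 N:1
  (− 1 ring H displaced by substituents)
  + OCH3 → C:1 H:3 O:1
Element totals:
  C: 5
  H: 7
  N: 1
  O: 1
Molecular formula: C5H7NO.
  M = 5(12.011) + 7(1.008) + 14.007 + 15.999
    = 60.055 + 7.056 + 14.007 + 15.999 = 97.117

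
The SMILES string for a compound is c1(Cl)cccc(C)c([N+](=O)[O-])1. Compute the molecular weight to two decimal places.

Atom tally by fragment:
  benzene ring core → C:6 H:6
  (− 3 ring H displaced by substituents)
  + Cl → Cl:1
  + CH3 → C:1 H:3
  + NO2 → N:1 O:2
Element totals:
  C: 7
  H: 6
  Cl: 1
  N: 1
  O: 2
Molecular formula: C7H6ClNO2.
  M = 7(12.011) + 6(1.008) + 35.45 + 14.007 + 2(15.999)
    = 84.077 + 6.048 + 35.450 + 14.007 + 31.998 = 171.580

171.58 g/mol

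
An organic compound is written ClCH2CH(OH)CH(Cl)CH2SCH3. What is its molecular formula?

Atom tally by fragment:
  ClCH2 → C:1 H:2 Cl:1
  CH(OH) → C:1 H:2 O:1
  CH(Cl) → C:1 H:1 Cl:1
  CH2SCH3 → C:2 H:5 S:1
Element totals:
  C: 5
  H: 10
  Cl: 2
  O: 1
  S: 1

C5H10Cl2OS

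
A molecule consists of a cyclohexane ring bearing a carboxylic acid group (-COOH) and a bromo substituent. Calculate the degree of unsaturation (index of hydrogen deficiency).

2

Atom tally by fragment:
  cyclohexane ring core → C:6 H:12
  (− 2 ring H displaced by substituents)
  + COOH → C:1 H:1 O:2
  + Br → Br:1
Element totals:
  C: 7
  H: 11
  Br: 1
  O: 2
Molecular formula: C7H11BrO2.
DoU = (2C + 2 + N − H − X) / 2 = (2·7 + 2 + 0 − 11 − 1) / 2 = 2.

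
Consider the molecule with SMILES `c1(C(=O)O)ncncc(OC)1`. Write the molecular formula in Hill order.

Atom tally by fragment:
  pyrimidine ring core → C:4 H:4 N:2
  (− 2 ring H displaced by substituents)
  + COOH → C:1 H:1 O:2
  + OCH3 → C:1 H:3 O:1
Element totals:
  C: 6
  H: 6
  N: 2
  O: 3

C6H6N2O3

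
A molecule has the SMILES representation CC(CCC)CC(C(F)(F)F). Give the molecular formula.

Atom tally by fragment:
  CH3 → C:1 H:3
  CH(CH2CH2CH3) → C:4 H:8
  CH2 → C:1 H:2
  CH2CF3 → C:2 H:2 F:3
Element totals:
  C: 8
  H: 15
  F: 3

C8H15F3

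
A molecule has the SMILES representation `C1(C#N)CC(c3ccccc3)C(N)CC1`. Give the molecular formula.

Atom tally by fragment:
  cyclohexane ring core → C:6 H:12
  (− 3 ring H displaced by substituents)
  + CN → C:1 N:1
  + C6H5 → C:6 H:5
  + NH2 → N:1 H:2
Element totals:
  C: 13
  H: 16
  N: 2

C13H16N2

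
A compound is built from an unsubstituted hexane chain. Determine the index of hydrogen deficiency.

Atom tally by fragment:
  CH3 → C:1 H:3
  CH2 → C:1 H:2
  CH2 → C:1 H:2
  CH2 → C:1 H:2
  CH2 → C:1 H:2
  CH3 → C:1 H:3
Element totals:
  C: 6
  H: 14
Molecular formula: C6H14.
DoU = (2C + 2 + N − H − X) / 2 = (2·6 + 2 + 0 − 14 − 0) / 2 = 0.

0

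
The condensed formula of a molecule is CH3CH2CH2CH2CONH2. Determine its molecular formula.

C5H11NO

Atom tally by fragment:
  CH3 → C:1 H:3
  CH2 → C:1 H:2
  CH2 → C:1 H:2
  CH2CONH2 → C:2 H:4 O:1 N:1
Element totals:
  C: 5
  H: 11
  N: 1
  O: 1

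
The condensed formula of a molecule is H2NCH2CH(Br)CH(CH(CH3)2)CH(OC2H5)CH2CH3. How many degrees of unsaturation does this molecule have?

Element totals:
  C: 11
  H: 24
  Br: 1
  N: 1
  O: 1
Molecular formula: C11H24BrNO.
DoU = (2C + 2 + N − H − X) / 2 = (2·11 + 2 + 1 − 24 − 1) / 2 = 0.

0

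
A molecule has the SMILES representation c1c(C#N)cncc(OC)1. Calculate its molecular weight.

134.14 g/mol

Atom tally by fragment:
  pyridine ring core → C:5 H:5 N:1
  (− 2 ring H displaced by substituents)
  + CN → C:1 N:1
  + OCH3 → C:1 H:3 O:1
Element totals:
  C: 7
  H: 6
  N: 2
  O: 1
Molecular formula: C7H6N2O.
  M = 7(12.011) + 6(1.008) + 2(14.007) + 15.999
    = 84.077 + 6.048 + 28.014 + 15.999 = 134.138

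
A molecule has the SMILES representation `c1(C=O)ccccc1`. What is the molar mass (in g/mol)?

106.12 g/mol

Atom tally by fragment:
  benzene ring core → C:6 H:6
  (− 1 ring H displaced by substituents)
  + CHO → C:1 H:1 O:1
Element totals:
  C: 7
  H: 6
  O: 1
Molecular formula: C7H6O.
  M = 7(12.011) + 6(1.008) + 15.999
    = 84.077 + 6.048 + 15.999 = 106.124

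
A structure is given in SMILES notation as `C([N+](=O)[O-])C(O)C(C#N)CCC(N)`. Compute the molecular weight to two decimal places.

Atom tally by fragment:
  O2NCH2 → C:1 H:2 N:1 O:2
  CH(OH) → C:1 H:2 O:1
  CH(CN) → C:2 H:1 N:1
  CH2 → C:1 H:2
  CH2 → C:1 H:2
  CH2NH2 → C:1 H:4 N:1
Element totals:
  C: 7
  H: 13
  N: 3
  O: 3
Molecular formula: C7H13N3O3.
  M = 7(12.011) + 13(1.008) + 3(14.007) + 3(15.999)
    = 84.077 + 13.104 + 42.021 + 47.997 = 187.199

187.20 g/mol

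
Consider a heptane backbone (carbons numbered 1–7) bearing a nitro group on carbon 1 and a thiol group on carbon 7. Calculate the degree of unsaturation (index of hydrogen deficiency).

Atom tally by fragment:
  O2NCH2 → C:1 H:2 N:1 O:2
  CH2 → C:1 H:2
  CH2 → C:1 H:2
  CH2 → C:1 H:2
  CH2 → C:1 H:2
  CH2 → C:1 H:2
  CH2SH → C:1 H:3 S:1
Element totals:
  C: 7
  H: 15
  N: 1
  O: 2
  S: 1
Molecular formula: C7H15NO2S.
DoU = (2C + 2 + N − H − X) / 2 = (2·7 + 2 + 1 − 15 − 0) / 2 = 1.

1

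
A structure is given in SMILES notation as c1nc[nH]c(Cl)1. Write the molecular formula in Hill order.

C3H3ClN2

Atom tally by fragment:
  imidazole ring core → C:3 H:4 N:2
  (− 1 ring H displaced by substituents)
  + Cl → Cl:1
Element totals:
  C: 3
  H: 3
  Cl: 1
  N: 2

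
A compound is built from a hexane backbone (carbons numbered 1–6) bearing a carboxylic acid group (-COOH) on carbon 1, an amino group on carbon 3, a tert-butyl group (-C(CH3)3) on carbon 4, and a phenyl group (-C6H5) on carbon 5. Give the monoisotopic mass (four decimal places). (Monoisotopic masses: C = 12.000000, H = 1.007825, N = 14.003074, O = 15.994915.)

Atom tally by fragment:
  HOOCCH2 → C:2 H:3 O:2
  CH2 → C:1 H:2
  CH(NH2) → C:1 H:3 N:1
  CH(C(CH3)3) → C:5 H:10
  CH(C6H5) → C:7 H:6
  CH3 → C:1 H:3
Element totals:
  C: 17
  H: 27
  N: 1
  O: 2
Molecular formula: C17H27NO2.
  M = 17(12.0) + 27(1.007825) + 14.003074 + 2(15.994915)
    = 204.000000 + 27.211275 + 14.003074 + 31.989830 = 277.204179

277.2042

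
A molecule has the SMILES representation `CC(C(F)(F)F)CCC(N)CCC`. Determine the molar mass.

197.24 g/mol

Atom tally by fragment:
  CH3 → C:1 H:3
  CH(CF3) → C:2 H:1 F:3
  CH2 → C:1 H:2
  CH2 → C:1 H:2
  CH(NH2) → C:1 H:3 N:1
  CH2 → C:1 H:2
  CH2 → C:1 H:2
  CH3 → C:1 H:3
Element totals:
  C: 9
  H: 18
  F: 3
  N: 1
Molecular formula: C9H18F3N.
  M = 9(12.011) + 18(1.008) + 3(18.998) + 14.007
    = 108.099 + 18.144 + 56.994 + 14.007 = 197.244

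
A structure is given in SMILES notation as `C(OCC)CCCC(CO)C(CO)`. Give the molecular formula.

Atom tally by fragment:
  C2H5OCH2 → C:3 H:7 O:1
  CH2 → C:1 H:2
  CH2 → C:1 H:2
  CH2 → C:1 H:2
  CH(CH2OH) → C:2 H:4 O:1
  CH2CH2OH → C:2 H:5 O:1
Element totals:
  C: 10
  H: 22
  O: 3

C10H22O3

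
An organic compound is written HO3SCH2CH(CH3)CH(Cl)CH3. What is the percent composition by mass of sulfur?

17.18%

Element totals:
  C: 5
  H: 11
  Cl: 1
  O: 3
  S: 1
Molecular formula: C5H11ClO3S.
Molar mass = 186.650 g/mol.
Mass from S: 1 × 32.06 = 32.060 g/mol.
%S = 32.060 / 186.650 × 100 = 17.18%.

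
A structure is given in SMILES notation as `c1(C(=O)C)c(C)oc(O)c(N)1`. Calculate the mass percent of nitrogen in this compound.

Atom tally by fragment:
  furan ring core → C:4 H:4 O:1
  (− 4 ring H displaced by substituents)
  + COCH3 → C:2 H:3 O:1
  + CH3 → C:1 H:3
  + OH → O:1 H:1
  + NH2 → N:1 H:2
Element totals:
  C: 7
  H: 9
  N: 1
  O: 3
Molecular formula: C7H9NO3.
Molar mass = 155.153 g/mol.
Mass from N: 1 × 14.007 = 14.007 g/mol.
%N = 14.007 / 155.153 × 100 = 9.03%.

9.03%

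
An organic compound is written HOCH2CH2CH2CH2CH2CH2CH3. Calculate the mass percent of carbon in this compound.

72.35%

Atom tally by fragment:
  HOCH2 → C:1 H:3 O:1
  CH2 → C:1 H:2
  CH2 → C:1 H:2
  CH2 → C:1 H:2
  CH2 → C:1 H:2
  CH2 → C:1 H:2
  CH3 → C:1 H:3
Element totals:
  C: 7
  H: 16
  O: 1
Molecular formula: C7H16O.
Molar mass = 116.204 g/mol.
Mass from C: 7 × 12.011 = 84.077 g/mol.
%C = 84.077 / 116.204 × 100 = 72.35%.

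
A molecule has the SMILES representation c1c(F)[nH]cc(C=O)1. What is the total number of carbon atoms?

5

Atom tally by fragment:
  pyrrole ring core → C:4 H:5 N:1
  (− 2 ring H displaced by substituents)
  + F → F:1
  + CHO → C:1 H:1 O:1
Element totals:
  C: 5
  H: 4
  F: 1
  N: 1
  O: 1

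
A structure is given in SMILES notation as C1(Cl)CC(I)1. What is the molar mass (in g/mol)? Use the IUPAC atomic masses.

Atom tally by fragment:
  cyclopropane ring core → C:3 H:6
  (− 2 ring H displaced by substituents)
  + Cl → Cl:1
  + I → I:1
Element totals:
  C: 3
  H: 4
  Cl: 1
  I: 1
Molecular formula: C3H4ClI.
  M = 3(12.011) + 4(1.008) + 35.45 + 126.904
    = 36.033 + 4.032 + 35.450 + 126.904 = 202.419

202.42 g/mol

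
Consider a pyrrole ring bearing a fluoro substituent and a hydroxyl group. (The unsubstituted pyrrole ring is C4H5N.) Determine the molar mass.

Atom tally by fragment:
  pyrrole ring core → C:4 H:5 N:1
  (− 2 ring H displaced by substituents)
  + F → F:1
  + OH → O:1 H:1
Element totals:
  C: 4
  H: 4
  F: 1
  N: 1
  O: 1
Molecular formula: C4H4FNO.
  M = 4(12.011) + 4(1.008) + 18.998 + 14.007 + 15.999
    = 48.044 + 4.032 + 18.998 + 14.007 + 15.999 = 101.080

101.08 g/mol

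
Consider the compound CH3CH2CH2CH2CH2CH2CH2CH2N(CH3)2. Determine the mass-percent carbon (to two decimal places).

76.36%

Element totals:
  C: 10
  H: 23
  N: 1
Molecular formula: C10H23N.
Molar mass = 157.301 g/mol.
Mass from C: 10 × 12.011 = 120.110 g/mol.
%C = 120.110 / 157.301 × 100 = 76.36%.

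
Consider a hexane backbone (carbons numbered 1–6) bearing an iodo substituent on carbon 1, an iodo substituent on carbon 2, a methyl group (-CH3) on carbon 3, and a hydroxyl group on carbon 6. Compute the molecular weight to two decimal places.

368.00 g/mol

Atom tally by fragment:
  ICH2 → C:1 H:2 I:1
  CH(I) → C:1 H:1 I:1
  CH(CH3) → C:2 H:4
  CH2 → C:1 H:2
  CH2 → C:1 H:2
  CH2OH → C:1 H:3 O:1
Element totals:
  C: 7
  H: 14
  I: 2
  O: 1
Molecular formula: C7H14I2O.
  M = 7(12.011) + 14(1.008) + 2(126.904) + 15.999
    = 84.077 + 14.112 + 253.808 + 15.999 = 367.996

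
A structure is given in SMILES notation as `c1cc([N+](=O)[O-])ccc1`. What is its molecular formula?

Atom tally by fragment:
  benzene ring core → C:6 H:6
  (− 1 ring H displaced by substituents)
  + NO2 → N:1 O:2
Element totals:
  C: 6
  H: 5
  N: 1
  O: 2

C6H5NO2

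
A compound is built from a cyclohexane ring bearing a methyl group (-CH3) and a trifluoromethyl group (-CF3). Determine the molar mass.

Atom tally by fragment:
  cyclohexane ring core → C:6 H:12
  (− 2 ring H displaced by substituents)
  + CH3 → C:1 H:3
  + CF3 → C:1 F:3
Element totals:
  C: 8
  H: 13
  F: 3
Molecular formula: C8H13F3.
  M = 8(12.011) + 13(1.008) + 3(18.998)
    = 96.088 + 13.104 + 56.994 = 166.186

166.19 g/mol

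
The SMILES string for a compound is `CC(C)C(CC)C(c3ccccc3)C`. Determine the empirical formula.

C7H11

Atom tally by fragment:
  CH3 → C:1 H:3
  CH(CH3) → C:2 H:4
  CH(C2H5) → C:3 H:6
  CH(C6H5) → C:7 H:6
  CH3 → C:1 H:3
Element totals:
  C: 14
  H: 22
Molecular formula: C14H22.
gcd of subscripts = 2; dividing each by 2:
  C: 14/2 = 7
  H: 22/2 = 11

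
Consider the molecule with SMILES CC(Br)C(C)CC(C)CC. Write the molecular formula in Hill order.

C9H19Br

Atom tally by fragment:
  CH3 → C:1 H:3
  CH(Br) → C:1 H:1 Br:1
  CH(CH3) → C:2 H:4
  CH2 → C:1 H:2
  CH(CH3) → C:2 H:4
  CH2 → C:1 H:2
  CH3 → C:1 H:3
Element totals:
  C: 9
  H: 19
  Br: 1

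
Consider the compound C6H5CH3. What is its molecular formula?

C7H8

Atom tally by fragment:
  benzene ring core → C:6 H:6
  (− 1 ring H displaced by substituents)
  + CH3 → C:1 H:3
Element totals:
  C: 7
  H: 8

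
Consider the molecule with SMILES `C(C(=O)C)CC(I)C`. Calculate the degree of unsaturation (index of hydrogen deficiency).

Atom tally by fragment:
  CH3COCH2 → C:3 H:5 O:1
  CH2 → C:1 H:2
  CH(I) → C:1 H:1 I:1
  CH3 → C:1 H:3
Element totals:
  C: 6
  H: 11
  I: 1
  O: 1
Molecular formula: C6H11IO.
DoU = (2C + 2 + N − H − X) / 2 = (2·6 + 2 + 0 − 11 − 1) / 2 = 1.

1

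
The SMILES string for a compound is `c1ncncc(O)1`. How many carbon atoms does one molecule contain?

4

Atom tally by fragment:
  pyrimidine ring core → C:4 H:4 N:2
  (− 1 ring H displaced by substituents)
  + OH → O:1 H:1
Element totals:
  C: 4
  H: 4
  N: 2
  O: 1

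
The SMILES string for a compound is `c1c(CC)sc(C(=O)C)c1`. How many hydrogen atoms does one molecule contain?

10

Atom tally by fragment:
  thiophene ring core → C:4 H:4 S:1
  (− 2 ring H displaced by substituents)
  + C2H5 → C:2 H:5
  + COCH3 → C:2 H:3 O:1
Element totals:
  C: 8
  H: 10
  O: 1
  S: 1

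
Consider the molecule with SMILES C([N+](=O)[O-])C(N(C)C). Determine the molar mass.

118.14 g/mol

Atom tally by fragment:
  O2NCH2 → C:1 H:2 N:1 O:2
  CH2N(CH3)2 → C:3 H:8 N:1
Element totals:
  C: 4
  H: 10
  N: 2
  O: 2
Molecular formula: C4H10N2O2.
  M = 4(12.011) + 10(1.008) + 2(14.007) + 2(15.999)
    = 48.044 + 10.080 + 28.014 + 31.998 = 118.136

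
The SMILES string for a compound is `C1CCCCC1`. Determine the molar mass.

84.16 g/mol

Atom tally by fragment:
  cyclohexane ring core → C:6 H:12
Element totals:
  C: 6
  H: 12
Molecular formula: C6H12.
  M = 6(12.011) + 12(1.008)
    = 72.066 + 12.096 = 84.162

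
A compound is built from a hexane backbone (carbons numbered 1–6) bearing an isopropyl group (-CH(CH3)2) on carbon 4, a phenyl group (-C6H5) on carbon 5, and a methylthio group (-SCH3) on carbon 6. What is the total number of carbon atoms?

Atom tally by fragment:
  CH3 → C:1 H:3
  CH2 → C:1 H:2
  CH2 → C:1 H:2
  CH(CH(CH3)2) → C:4 H:8
  CH(C6H5) → C:7 H:6
  CH2SCH3 → C:2 H:5 S:1
Element totals:
  C: 16
  H: 26
  S: 1

16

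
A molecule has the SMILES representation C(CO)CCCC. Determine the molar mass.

Atom tally by fragment:
  HOCH2CH2 → C:2 H:5 O:1
  CH2 → C:1 H:2
  CH2 → C:1 H:2
  CH2 → C:1 H:2
  CH3 → C:1 H:3
Element totals:
  C: 6
  H: 14
  O: 1
Molecular formula: C6H14O.
  M = 6(12.011) + 14(1.008) + 15.999
    = 72.066 + 14.112 + 15.999 = 102.177

102.18 g/mol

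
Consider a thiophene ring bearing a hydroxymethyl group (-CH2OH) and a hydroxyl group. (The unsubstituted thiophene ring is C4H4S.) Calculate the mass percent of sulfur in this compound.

24.63%

Atom tally by fragment:
  thiophene ring core → C:4 H:4 S:1
  (− 2 ring H displaced by substituents)
  + CH2OH → C:1 H:3 O:1
  + OH → O:1 H:1
Element totals:
  C: 5
  H: 6
  O: 2
  S: 1
Molecular formula: C5H6O2S.
Molar mass = 130.161 g/mol.
Mass from S: 1 × 32.06 = 32.060 g/mol.
%S = 32.060 / 130.161 × 100 = 24.63%.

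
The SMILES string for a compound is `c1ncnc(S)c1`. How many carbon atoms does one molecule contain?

Atom tally by fragment:
  pyrimidine ring core → C:4 H:4 N:2
  (− 1 ring H displaced by substituents)
  + SH → S:1 H:1
Element totals:
  C: 4
  H: 4
  N: 2
  S: 1

4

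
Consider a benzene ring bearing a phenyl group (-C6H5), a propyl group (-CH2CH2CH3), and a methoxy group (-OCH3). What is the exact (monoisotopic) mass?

226.1358

Atom tally by fragment:
  benzene ring core → C:6 H:6
  (− 3 ring H displaced by substituents)
  + C6H5 → C:6 H:5
  + CH2CH2CH3 → C:3 H:7
  + OCH3 → C:1 H:3 O:1
Element totals:
  C: 16
  H: 18
  O: 1
Molecular formula: C16H18O.
  M = 16(12.0) + 18(1.007825) + 15.994915
    = 192.000000 + 18.140850 + 15.994915 = 226.135765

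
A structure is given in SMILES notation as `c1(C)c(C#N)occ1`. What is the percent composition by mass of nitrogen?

Atom tally by fragment:
  furan ring core → C:4 H:4 O:1
  (− 2 ring H displaced by substituents)
  + CH3 → C:1 H:3
  + CN → C:1 N:1
Element totals:
  C: 6
  H: 5
  N: 1
  O: 1
Molecular formula: C6H5NO.
Molar mass = 107.112 g/mol.
Mass from N: 1 × 14.007 = 14.007 g/mol.
%N = 14.007 / 107.112 × 100 = 13.08%.

13.08%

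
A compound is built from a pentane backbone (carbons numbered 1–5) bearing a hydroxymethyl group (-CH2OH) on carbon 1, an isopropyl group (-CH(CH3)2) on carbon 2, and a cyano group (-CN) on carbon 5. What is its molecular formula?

C10H19NO

Atom tally by fragment:
  HOCH2CH2 → C:2 H:5 O:1
  CH(CH(CH3)2) → C:4 H:8
  CH2 → C:1 H:2
  CH2 → C:1 H:2
  CH2CN → C:2 H:2 N:1
Element totals:
  C: 10
  H: 19
  N: 1
  O: 1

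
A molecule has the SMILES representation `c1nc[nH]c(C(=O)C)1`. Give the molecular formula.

C5H6N2O

Atom tally by fragment:
  imidazole ring core → C:3 H:4 N:2
  (− 1 ring H displaced by substituents)
  + COCH3 → C:2 H:3 O:1
Element totals:
  C: 5
  H: 6
  N: 2
  O: 1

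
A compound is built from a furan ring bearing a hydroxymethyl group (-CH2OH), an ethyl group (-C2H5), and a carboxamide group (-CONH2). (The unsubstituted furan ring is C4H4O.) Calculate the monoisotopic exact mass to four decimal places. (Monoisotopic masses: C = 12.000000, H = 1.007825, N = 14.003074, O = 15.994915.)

169.0739

Atom tally by fragment:
  furan ring core → C:4 H:4 O:1
  (− 3 ring H displaced by substituents)
  + CH2OH → C:1 H:3 O:1
  + C2H5 → C:2 H:5
  + CONH2 → C:1 H:2 O:1 N:1
Element totals:
  C: 8
  H: 11
  N: 1
  O: 3
Molecular formula: C8H11NO3.
  M = 8(12.0) + 11(1.007825) + 14.003074 + 3(15.994915)
    = 96.000000 + 11.086075 + 14.003074 + 47.984745 = 169.073894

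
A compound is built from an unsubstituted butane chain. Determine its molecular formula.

Atom tally by fragment:
  CH3 → C:1 H:3
  CH2 → C:1 H:2
  CH2 → C:1 H:2
  CH3 → C:1 H:3
Element totals:
  C: 4
  H: 10

C4H10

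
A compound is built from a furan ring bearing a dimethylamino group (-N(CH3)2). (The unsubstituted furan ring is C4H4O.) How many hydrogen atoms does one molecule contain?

9

Atom tally by fragment:
  furan ring core → C:4 H:4 O:1
  (− 1 ring H displaced by substituents)
  + N(CH3)2 → N:1 C:2 H:6
Element totals:
  C: 6
  H: 9
  N: 1
  O: 1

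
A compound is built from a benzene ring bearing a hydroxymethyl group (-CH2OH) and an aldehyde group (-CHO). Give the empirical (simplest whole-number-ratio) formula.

Atom tally by fragment:
  benzene ring core → C:6 H:6
  (− 2 ring H displaced by substituents)
  + CH2OH → C:1 H:3 O:1
  + CHO → C:1 H:1 O:1
Element totals:
  C: 8
  H: 8
  O: 2
Molecular formula: C8H8O2.
gcd of subscripts = 2; dividing each by 2:
  C: 8/2 = 4
  H: 8/2 = 4
  O: 2/2 = 1

C4H4O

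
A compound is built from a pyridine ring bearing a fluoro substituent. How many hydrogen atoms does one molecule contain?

Atom tally by fragment:
  pyridine ring core → C:5 H:5 N:1
  (− 1 ring H displaced by substituents)
  + F → F:1
Element totals:
  C: 5
  H: 4
  F: 1
  N: 1

4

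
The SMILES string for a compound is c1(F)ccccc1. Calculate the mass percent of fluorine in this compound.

19.77%

Atom tally by fragment:
  benzene ring core → C:6 H:6
  (− 1 ring H displaced by substituents)
  + F → F:1
Element totals:
  C: 6
  H: 5
  F: 1
Molecular formula: C6H5F.
Molar mass = 96.104 g/mol.
Mass from F: 1 × 18.998 = 18.998 g/mol.
%F = 18.998 / 96.104 × 100 = 19.77%.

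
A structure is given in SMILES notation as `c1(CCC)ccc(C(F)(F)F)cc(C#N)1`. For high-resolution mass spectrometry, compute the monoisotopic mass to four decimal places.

213.0765

Atom tally by fragment:
  benzene ring core → C:6 H:6
  (− 3 ring H displaced by substituents)
  + CH2CH2CH3 → C:3 H:7
  + CF3 → C:1 F:3
  + CN → C:1 N:1
Element totals:
  C: 11
  H: 10
  F: 3
  N: 1
Molecular formula: C11H10F3N.
  M = 11(12.0) + 10(1.007825) + 3(18.998403) + 14.003074
    = 132.000000 + 10.078250 + 56.995209 + 14.003074 = 213.076533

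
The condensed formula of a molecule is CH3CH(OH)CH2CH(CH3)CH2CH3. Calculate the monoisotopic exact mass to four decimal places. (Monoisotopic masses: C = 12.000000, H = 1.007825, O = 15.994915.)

Atom tally by fragment:
  CH3 → C:1 H:3
  CH(OH) → C:1 H:2 O:1
  CH2 → C:1 H:2
  CH(CH3) → C:2 H:4
  CH2 → C:1 H:2
  CH3 → C:1 H:3
Element totals:
  C: 7
  H: 16
  O: 1
Molecular formula: C7H16O.
  M = 7(12.0) + 16(1.007825) + 15.994915
    = 84.000000 + 16.125200 + 15.994915 = 116.120115

116.1201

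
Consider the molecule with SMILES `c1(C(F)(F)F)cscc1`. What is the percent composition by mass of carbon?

39.48%

Atom tally by fragment:
  thiophene ring core → C:4 H:4 S:1
  (− 1 ring H displaced by substituents)
  + CF3 → C:1 F:3
Element totals:
  C: 5
  H: 3
  F: 3
  S: 1
Molecular formula: C5H3F3S.
Molar mass = 152.133 g/mol.
Mass from C: 5 × 12.011 = 60.055 g/mol.
%C = 60.055 / 152.133 × 100 = 39.48%.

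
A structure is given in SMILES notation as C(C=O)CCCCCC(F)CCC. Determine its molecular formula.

Atom tally by fragment:
  OHCCH2 → C:2 H:3 O:1
  CH2 → C:1 H:2
  CH2 → C:1 H:2
  CH2 → C:1 H:2
  CH2 → C:1 H:2
  CH2 → C:1 H:2
  CH(F) → C:1 H:1 F:1
  CH2 → C:1 H:2
  CH2 → C:1 H:2
  CH3 → C:1 H:3
Element totals:
  C: 11
  H: 21
  F: 1
  O: 1

C11H21FO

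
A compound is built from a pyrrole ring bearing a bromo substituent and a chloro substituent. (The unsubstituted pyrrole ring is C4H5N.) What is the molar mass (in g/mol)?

Atom tally by fragment:
  pyrrole ring core → C:4 H:5 N:1
  (− 2 ring H displaced by substituents)
  + Br → Br:1
  + Cl → Cl:1
Element totals:
  C: 4
  H: 3
  Br: 1
  Cl: 1
  N: 1
Molecular formula: C4H3BrClN.
  M = 4(12.011) + 3(1.008) + 79.904 + 35.45 + 14.007
    = 48.044 + 3.024 + 79.904 + 35.450 + 14.007 = 180.429

180.43 g/mol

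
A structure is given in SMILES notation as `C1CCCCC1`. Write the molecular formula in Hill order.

C6H12

Atom tally by fragment:
  cyclohexane ring core → C:6 H:12
Element totals:
  C: 6
  H: 12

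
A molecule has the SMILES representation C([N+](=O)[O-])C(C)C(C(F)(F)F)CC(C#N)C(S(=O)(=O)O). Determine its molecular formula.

C9H13F3N2O5S

Atom tally by fragment:
  O2NCH2 → C:1 H:2 N:1 O:2
  CH(CH3) → C:2 H:4
  CH(CF3) → C:2 H:1 F:3
  CH2 → C:1 H:2
  CH(CN) → C:2 H:1 N:1
  CH2SO3H → C:1 H:3 S:1 O:3
Element totals:
  C: 9
  H: 13
  F: 3
  N: 2
  O: 5
  S: 1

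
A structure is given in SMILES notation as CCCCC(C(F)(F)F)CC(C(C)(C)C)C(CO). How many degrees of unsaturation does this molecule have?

Atom tally by fragment:
  CH3 → C:1 H:3
  CH2 → C:1 H:2
  CH2 → C:1 H:2
  CH2 → C:1 H:2
  CH(CF3) → C:2 H:1 F:3
  CH2 → C:1 H:2
  CH(C(CH3)3) → C:5 H:10
  CH2CH2OH → C:2 H:5 O:1
Element totals:
  C: 14
  H: 27
  F: 3
  O: 1
Molecular formula: C14H27F3O.
DoU = (2C + 2 + N − H − X) / 2 = (2·14 + 2 + 0 − 27 − 3) / 2 = 0.

0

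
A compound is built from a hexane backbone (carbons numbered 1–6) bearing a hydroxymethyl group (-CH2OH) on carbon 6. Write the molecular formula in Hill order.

C7H16O

Atom tally by fragment:
  CH3 → C:1 H:3
  CH2 → C:1 H:2
  CH2 → C:1 H:2
  CH2 → C:1 H:2
  CH2 → C:1 H:2
  CH2CH2OH → C:2 H:5 O:1
Element totals:
  C: 7
  H: 16
  O: 1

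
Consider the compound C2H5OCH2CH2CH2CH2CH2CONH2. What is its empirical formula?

Element totals:
  C: 8
  H: 17
  N: 1
  O: 2
Molecular formula: C8H17NO2.
gcd of subscripts (8, 17, 1, 2) = 1, so the empirical formula equals the molecular formula.

C8H17NO2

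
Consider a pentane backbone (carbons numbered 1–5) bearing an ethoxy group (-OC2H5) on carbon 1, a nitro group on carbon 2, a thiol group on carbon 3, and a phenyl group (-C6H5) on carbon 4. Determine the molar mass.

269.36 g/mol

Atom tally by fragment:
  C2H5OCH2 → C:3 H:7 O:1
  CH(NO2) → C:1 H:1 N:1 O:2
  CH(SH) → C:1 H:2 S:1
  CH(C6H5) → C:7 H:6
  CH3 → C:1 H:3
Element totals:
  C: 13
  H: 19
  N: 1
  O: 3
  S: 1
Molecular formula: C13H19NO3S.
  M = 13(12.011) + 19(1.008) + 14.007 + 3(15.999) + 32.06
    = 156.143 + 19.152 + 14.007 + 47.997 + 32.060 = 269.359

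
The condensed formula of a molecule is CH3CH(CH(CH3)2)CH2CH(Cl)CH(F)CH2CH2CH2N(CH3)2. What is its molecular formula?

Atom tally by fragment:
  CH3 → C:1 H:3
  CH(CH(CH3)2) → C:4 H:8
  CH2 → C:1 H:2
  CH(Cl) → C:1 H:1 Cl:1
  CH(F) → C:1 H:1 F:1
  CH2 → C:1 H:2
  CH2 → C:1 H:2
  CH2N(CH3)2 → C:3 H:8 N:1
Element totals:
  C: 13
  H: 27
  Cl: 1
  F: 1
  N: 1

C13H27ClFN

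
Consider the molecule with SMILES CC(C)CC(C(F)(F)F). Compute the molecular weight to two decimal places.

Atom tally by fragment:
  CH3 → C:1 H:3
  CH(CH3) → C:2 H:4
  CH2 → C:1 H:2
  CH2CF3 → C:2 H:2 F:3
Element totals:
  C: 6
  H: 11
  F: 3
Molecular formula: C6H11F3.
  M = 6(12.011) + 11(1.008) + 3(18.998)
    = 72.066 + 11.088 + 56.994 = 140.148

140.15 g/mol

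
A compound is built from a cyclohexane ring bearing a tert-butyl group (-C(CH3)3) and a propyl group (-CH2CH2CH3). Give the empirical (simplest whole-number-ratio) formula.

CH2

Atom tally by fragment:
  cyclohexane ring core → C:6 H:12
  (− 2 ring H displaced by substituents)
  + C(CH3)3 → C:4 H:9
  + CH2CH2CH3 → C:3 H:7
Element totals:
  C: 13
  H: 26
Molecular formula: C13H26.
gcd of subscripts = 13; dividing each by 13:
  C: 13/13 = 1
  H: 26/13 = 2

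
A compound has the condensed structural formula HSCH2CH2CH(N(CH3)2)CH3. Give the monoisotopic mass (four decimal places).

133.0925

Atom tally by fragment:
  HSCH2 → C:1 H:3 S:1
  CH2 → C:1 H:2
  CH(N(CH3)2) → C:3 H:7 N:1
  CH3 → C:1 H:3
Element totals:
  C: 6
  H: 15
  N: 1
  S: 1
Molecular formula: C6H15NS.
  M = 6(12.0) + 15(1.007825) + 14.003074 + 31.972071
    = 72.000000 + 15.117375 + 14.003074 + 31.972071 = 133.092520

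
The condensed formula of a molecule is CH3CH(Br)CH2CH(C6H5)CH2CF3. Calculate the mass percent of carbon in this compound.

48.83%

Atom tally by fragment:
  CH3 → C:1 H:3
  CH(Br) → C:1 H:1 Br:1
  CH2 → C:1 H:2
  CH(C6H5) → C:7 H:6
  CH2CF3 → C:2 H:2 F:3
Element totals:
  C: 12
  H: 14
  Br: 1
  F: 3
Molecular formula: C12H14BrF3.
Molar mass = 295.142 g/mol.
Mass from C: 12 × 12.011 = 144.132 g/mol.
%C = 144.132 / 295.142 × 100 = 48.83%.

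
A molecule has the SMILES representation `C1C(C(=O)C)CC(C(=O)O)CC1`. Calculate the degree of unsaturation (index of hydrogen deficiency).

Atom tally by fragment:
  cyclohexane ring core → C:6 H:12
  (− 2 ring H displaced by substituents)
  + COCH3 → C:2 H:3 O:1
  + COOH → C:1 H:1 O:2
Element totals:
  C: 9
  H: 14
  O: 3
Molecular formula: C9H14O3.
DoU = (2C + 2 + N − H − X) / 2 = (2·9 + 2 + 0 − 14 − 0) / 2 = 3.

3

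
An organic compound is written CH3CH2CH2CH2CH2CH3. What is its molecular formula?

C6H14

Element totals:
  C: 6
  H: 14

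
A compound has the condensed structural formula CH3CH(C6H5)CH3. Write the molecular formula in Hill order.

Atom tally by fragment:
  CH3 → C:1 H:3
  CH(C6H5) → C:7 H:6
  CH3 → C:1 H:3
Element totals:
  C: 9
  H: 12

C9H12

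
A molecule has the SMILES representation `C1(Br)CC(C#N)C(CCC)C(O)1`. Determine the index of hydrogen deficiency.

3

Atom tally by fragment:
  cyclopentane ring core → C:5 H:10
  (− 4 ring H displaced by substituents)
  + Br → Br:1
  + CN → C:1 N:1
  + CH2CH2CH3 → C:3 H:7
  + OH → O:1 H:1
Element totals:
  C: 9
  H: 14
  Br: 1
  N: 1
  O: 1
Molecular formula: C9H14BrNO.
DoU = (2C + 2 + N − H − X) / 2 = (2·9 + 2 + 1 − 14 − 1) / 2 = 3.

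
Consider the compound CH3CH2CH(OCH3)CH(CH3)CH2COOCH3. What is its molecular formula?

C9H18O3

Atom tally by fragment:
  CH3 → C:1 H:3
  CH2 → C:1 H:2
  CH(OCH3) → C:2 H:4 O:1
  CH(CH3) → C:2 H:4
  CH2COOCH3 → C:3 H:5 O:2
Element totals:
  C: 9
  H: 18
  O: 3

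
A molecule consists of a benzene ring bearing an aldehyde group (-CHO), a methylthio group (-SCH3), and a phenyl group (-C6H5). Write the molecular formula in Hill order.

Atom tally by fragment:
  benzene ring core → C:6 H:6
  (− 3 ring H displaced by substituents)
  + CHO → C:1 H:1 O:1
  + SCH3 → C:1 H:3 S:1
  + C6H5 → C:6 H:5
Element totals:
  C: 14
  H: 12
  O: 1
  S: 1

C14H12OS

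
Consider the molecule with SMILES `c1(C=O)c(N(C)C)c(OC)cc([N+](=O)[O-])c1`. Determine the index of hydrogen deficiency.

6

Atom tally by fragment:
  benzene ring core → C:6 H:6
  (− 4 ring H displaced by substituents)
  + CHO → C:1 H:1 O:1
  + N(CH3)2 → N:1 C:2 H:6
  + OCH3 → C:1 H:3 O:1
  + NO2 → N:1 O:2
Element totals:
  C: 10
  H: 12
  N: 2
  O: 4
Molecular formula: C10H12N2O4.
DoU = (2C + 2 + N − H − X) / 2 = (2·10 + 2 + 2 − 12 − 0) / 2 = 6.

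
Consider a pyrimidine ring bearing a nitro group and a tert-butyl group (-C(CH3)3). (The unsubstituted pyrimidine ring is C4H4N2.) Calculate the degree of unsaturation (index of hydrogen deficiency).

Atom tally by fragment:
  pyrimidine ring core → C:4 H:4 N:2
  (− 2 ring H displaced by substituents)
  + NO2 → N:1 O:2
  + C(CH3)3 → C:4 H:9
Element totals:
  C: 8
  H: 11
  N: 3
  O: 2
Molecular formula: C8H11N3O2.
DoU = (2C + 2 + N − H − X) / 2 = (2·8 + 2 + 3 − 11 − 0) / 2 = 5.

5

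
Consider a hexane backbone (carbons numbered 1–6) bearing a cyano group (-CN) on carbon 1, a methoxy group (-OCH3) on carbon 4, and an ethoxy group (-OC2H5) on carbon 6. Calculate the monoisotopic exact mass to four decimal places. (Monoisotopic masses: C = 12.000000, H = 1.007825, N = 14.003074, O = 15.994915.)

Atom tally by fragment:
  NCCH2 → C:2 H:2 N:1
  CH2 → C:1 H:2
  CH2 → C:1 H:2
  CH(OCH3) → C:2 H:4 O:1
  CH2 → C:1 H:2
  CH2OC2H5 → C:3 H:7 O:1
Element totals:
  C: 10
  H: 19
  N: 1
  O: 2
Molecular formula: C10H19NO2.
  M = 10(12.0) + 19(1.007825) + 14.003074 + 2(15.994915)
    = 120.000000 + 19.148675 + 14.003074 + 31.989830 = 185.141579

185.1416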